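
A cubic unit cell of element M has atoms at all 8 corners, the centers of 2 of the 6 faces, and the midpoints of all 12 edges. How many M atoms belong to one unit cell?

5

Corner atoms are shared by 8 cells (1/8 each), face atoms by 2 (1/2 each), edge atoms by 4 (1/4 each).
Net atoms = 8 × 1/8 + 2 × 1/2 + 12 × 1/4 = 1 + 1 + 3 = 5.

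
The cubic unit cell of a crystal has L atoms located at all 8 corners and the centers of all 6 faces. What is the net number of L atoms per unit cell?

4

Corner atoms are shared by 8 cells (1/8 each), face atoms by 2 (1/2 each).
Net atoms = 8 × 1/8 + 6 × 1/2 = 1 + 3 = 4.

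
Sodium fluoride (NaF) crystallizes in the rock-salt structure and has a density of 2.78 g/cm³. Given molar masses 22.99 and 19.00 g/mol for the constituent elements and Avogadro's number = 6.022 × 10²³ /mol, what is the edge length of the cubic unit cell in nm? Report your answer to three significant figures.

M(NaF) = 41.99 g/mol; Z = 4 formula units per cell.
a³ = Z·M/(N_A·ρ) = 4 × 41.99 / (6.022 × 10²³ × 2.78) = 1.003 × 10^-22 cm³, so a = 4.647 × 10^-8 cm = 0.465 nm.

0.465 nm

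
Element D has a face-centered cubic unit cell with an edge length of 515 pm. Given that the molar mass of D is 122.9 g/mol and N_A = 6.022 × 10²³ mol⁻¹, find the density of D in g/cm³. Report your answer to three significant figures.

5.98 g/cm³

An FCC unit cell contains Z = 4 atoms.
Cell volume: a³ = (515 pm)³ = (5.150 × 10^-8 cm)³ = 1.366 × 10^-22 cm³.
ρ = Z·M/(N_A·a³) = 4 × 122.9 / (6.022 × 10²³ × 1.366 × 10^-22) = 5.977 g/cm³.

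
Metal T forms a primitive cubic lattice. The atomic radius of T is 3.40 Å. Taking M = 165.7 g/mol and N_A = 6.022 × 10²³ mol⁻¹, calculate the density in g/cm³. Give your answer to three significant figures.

In a simple cubic lattice, atoms touch along the cell edge, so a = 2r, giving a = 6.800 Å = 6.800 × 10^-8 cm.
With Z = 1, ρ = Z·M/(N_A·a³) = 1 × 165.7 / (6.022 × 10²³ × 3.144 × 10^-22) = 0.8751 g/cm³.

0.875 g/cm³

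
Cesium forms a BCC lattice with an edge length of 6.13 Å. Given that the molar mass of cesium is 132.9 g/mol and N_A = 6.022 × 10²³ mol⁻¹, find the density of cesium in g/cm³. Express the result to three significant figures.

1.92 g/cm³

A BCC unit cell contains Z = 2 atoms.
Cell volume: a³ = (6.13 Å)³ = (6.130 × 10^-8 cm)³ = 2.303 × 10^-22 cm³.
ρ = Z·M/(N_A·a³) = 2 × 132.9 / (6.022 × 10²³ × 2.303 × 10^-22) = 1.916 g/cm³.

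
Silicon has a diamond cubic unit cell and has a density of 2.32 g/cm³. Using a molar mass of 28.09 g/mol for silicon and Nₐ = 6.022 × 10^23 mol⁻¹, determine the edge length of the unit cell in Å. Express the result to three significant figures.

With Z = 8 atoms per diamond cubic cell, a³ = Z·M/(N_A·ρ) = 8 × 28.09 / (6.022 × 10²³ × 2.320 g/cm³) = 1.608 × 10^-22 cm³.
a = (1.608 × 10^-22)^(1/3) = 5.438 × 10^-8 cm = 5.44 Å.

5.44 Å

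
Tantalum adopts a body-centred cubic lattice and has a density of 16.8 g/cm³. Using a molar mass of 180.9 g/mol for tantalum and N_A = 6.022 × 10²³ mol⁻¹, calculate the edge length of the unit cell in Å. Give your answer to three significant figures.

With Z = 2 atoms per BCC cell, a³ = Z·M/(N_A·ρ) = 2 × 180.9 / (6.022 × 10²³ × 16.80 g/cm³) = 3.576 × 10^-23 cm³.
a = (3.576 × 10^-23)^(1/3) = 3.295 × 10^-8 cm = 3.29 Å.

3.29 Å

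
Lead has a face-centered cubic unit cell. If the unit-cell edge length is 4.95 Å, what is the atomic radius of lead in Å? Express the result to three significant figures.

1.75 Å

In an FCC lattice, atoms touch along the face diagonal, so √2·a = 4r.
r = √2·a/4 = 1.4142 × 4.95 / 4 = 1.75 Å.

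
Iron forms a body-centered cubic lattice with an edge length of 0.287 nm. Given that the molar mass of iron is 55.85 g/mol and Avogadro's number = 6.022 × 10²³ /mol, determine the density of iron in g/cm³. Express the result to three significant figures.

7.85 g/cm³

A BCC unit cell contains Z = 2 atoms.
Cell volume: a³ = (0.287 nm)³ = (2.870 × 10^-8 cm)³ = 2.364 × 10^-23 cm³.
ρ = Z·M/(N_A·a³) = 2 × 55.85 / (6.022 × 10²³ × 2.364 × 10^-23) = 7.846 g/cm³.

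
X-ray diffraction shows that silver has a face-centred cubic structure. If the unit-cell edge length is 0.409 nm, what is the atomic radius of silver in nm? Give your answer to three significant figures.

0.145 nm

In an FCC lattice, atoms touch along the face diagonal, so √2·a = 4r.
r = √2·a/4 = 1.4142 × 0.409 / 4 = 0.145 nm.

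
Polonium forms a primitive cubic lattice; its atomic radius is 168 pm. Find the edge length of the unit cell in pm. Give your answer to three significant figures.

In a simple cubic lattice, atoms touch along the cell edge, so a = 2r.
a = 2r = 2 × 168 = 336 pm.

336 pm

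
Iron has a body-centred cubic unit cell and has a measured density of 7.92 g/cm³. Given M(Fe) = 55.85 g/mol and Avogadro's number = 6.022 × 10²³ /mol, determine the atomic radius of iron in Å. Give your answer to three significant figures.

1.24 Å

For a BCC cell (Z = 2), a³ = Z·M/(N_A·ρ) = 2 × 55.85 / (6.022 × 10²³ × 7.920) = 2.342 × 10^-23 cm³, so a = 2.861 × 10^-8 cm = 2.861 Å.
Atoms touch along the body diagonal, so √3·a = 4r, so r = 0.4330 × a = 1.24 Å.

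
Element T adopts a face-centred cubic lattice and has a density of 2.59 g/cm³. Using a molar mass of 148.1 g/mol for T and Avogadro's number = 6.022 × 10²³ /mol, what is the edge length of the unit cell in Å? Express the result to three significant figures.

With Z = 4 atoms per FCC cell, a³ = Z·M/(N_A·ρ) = 4 × 148.1 / (6.022 × 10²³ × 2.590 g/cm³) = 3.798 × 10^-22 cm³.
a = (3.798 × 10^-22)^(1/3) = 7.242 × 10^-8 cm = 7.24 Å.

7.24 Å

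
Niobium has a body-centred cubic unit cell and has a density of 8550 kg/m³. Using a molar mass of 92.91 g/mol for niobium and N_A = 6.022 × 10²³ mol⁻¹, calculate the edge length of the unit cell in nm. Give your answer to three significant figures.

0.330 nm

With Z = 2 atoms per BCC cell, a³ = Z·M/(N_A·ρ) = 2 × 92.91 / (6.022 × 10²³ × 8.550 g/cm³) = 3.609 × 10^-23 cm³.
a = (3.609 × 10^-23)^(1/3) = 3.305 × 10^-8 cm = 0.330 nm.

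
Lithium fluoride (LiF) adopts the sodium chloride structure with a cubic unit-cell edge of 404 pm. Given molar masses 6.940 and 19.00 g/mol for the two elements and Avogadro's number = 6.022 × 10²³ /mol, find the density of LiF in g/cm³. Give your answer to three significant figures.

2.61 g/cm³

The sodium chloride structure contains Z = 4 formula units per cell; M(LiF) = 6.940 + 19.00 = 25.94 g/mol.
a³ = (4.040 × 10^-8 cm)³ = 6.594 × 10^-23 cm³.
ρ = 4 × 25.94 / (6.022 × 10²³ × 6.594 × 10^-23) = 2.613 g/cm³.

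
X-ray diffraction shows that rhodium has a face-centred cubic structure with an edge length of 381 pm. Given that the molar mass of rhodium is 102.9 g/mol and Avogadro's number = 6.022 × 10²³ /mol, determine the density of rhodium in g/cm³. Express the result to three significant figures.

An FCC unit cell contains Z = 4 atoms.
Cell volume: a³ = (381 pm)³ = (3.810 × 10^-8 cm)³ = 5.531 × 10^-23 cm³.
ρ = Z·M/(N_A·a³) = 4 × 102.9 / (6.022 × 10²³ × 5.531 × 10^-23) = 12.36 g/cm³.

12.4 g/cm³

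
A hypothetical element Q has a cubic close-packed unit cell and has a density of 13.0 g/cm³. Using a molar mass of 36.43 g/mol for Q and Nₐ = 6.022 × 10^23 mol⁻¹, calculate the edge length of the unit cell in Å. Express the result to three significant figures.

With Z = 4 atoms per FCC cell, a³ = Z·M/(N_A·ρ) = 4 × 36.43 / (6.022 × 10²³ × 13.00 g/cm³) = 1.861 × 10^-23 cm³.
a = (1.861 × 10^-23)^(1/3) = 2.650 × 10^-8 cm = 2.65 Å.

2.65 Å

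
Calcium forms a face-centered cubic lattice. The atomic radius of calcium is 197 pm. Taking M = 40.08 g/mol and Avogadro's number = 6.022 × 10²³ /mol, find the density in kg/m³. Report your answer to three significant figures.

In an FCC lattice, atoms touch along the face diagonal, so √2·a = 4r, giving a = 557.2 pm = 5.572 × 10^-8 cm.
With Z = 4, ρ = Z·M/(N_A·a³) = 4 × 40.08 / (6.022 × 10²³ × 1.730 × 10^-22) = 1.539 g/cm³ = 1540 kg/m³.

1540 kg/m³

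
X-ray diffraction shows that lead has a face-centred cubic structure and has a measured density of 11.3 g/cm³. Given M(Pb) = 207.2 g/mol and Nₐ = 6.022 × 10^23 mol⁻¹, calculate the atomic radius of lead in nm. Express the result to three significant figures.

For an FCC cell (Z = 4), a³ = Z·M/(N_A·ρ) = 4 × 207.2 / (6.022 × 10²³ × 11.30) = 1.218 × 10^-22 cm³, so a = 4.957 × 10^-8 cm = 0.4957 nm.
Atoms touch along the face diagonal, so √2·a = 4r, so r = 0.3536 × a = 0.175 nm.

0.175 nm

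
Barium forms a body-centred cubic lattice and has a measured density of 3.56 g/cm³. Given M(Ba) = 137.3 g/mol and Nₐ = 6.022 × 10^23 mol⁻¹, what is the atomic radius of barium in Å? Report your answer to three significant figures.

2.18 Å

For a BCC cell (Z = 2), a³ = Z·M/(N_A·ρ) = 2 × 137.3 / (6.022 × 10²³ × 3.560) = 1.281 × 10^-22 cm³, so a = 5.041 × 10^-8 cm = 5.041 Å.
Atoms touch along the body diagonal, so √3·a = 4r, so r = 0.4330 × a = 2.18 Å.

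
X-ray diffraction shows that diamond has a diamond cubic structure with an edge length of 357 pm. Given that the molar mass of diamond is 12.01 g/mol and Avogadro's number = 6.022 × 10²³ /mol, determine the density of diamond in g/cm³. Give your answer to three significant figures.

A diamond cubic unit cell contains Z = 8 atoms.
Cell volume: a³ = (357 pm)³ = (3.570 × 10^-8 cm)³ = 4.550 × 10^-23 cm³.
ρ = Z·M/(N_A·a³) = 8 × 12.01 / (6.022 × 10²³ × 4.550 × 10^-23) = 3.507 g/cm³.

3.51 g/cm³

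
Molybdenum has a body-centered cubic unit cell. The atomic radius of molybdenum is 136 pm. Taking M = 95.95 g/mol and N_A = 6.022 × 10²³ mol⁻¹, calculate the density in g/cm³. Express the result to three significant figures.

10.3 g/cm³

In a BCC lattice, atoms touch along the body diagonal, so √3·a = 4r, giving a = 314.1 pm = 3.141 × 10^-8 cm.
With Z = 2, ρ = Z·M/(N_A·a³) = 2 × 95.95 / (6.022 × 10²³ × 3.098 × 10^-23) = 10.29 g/cm³.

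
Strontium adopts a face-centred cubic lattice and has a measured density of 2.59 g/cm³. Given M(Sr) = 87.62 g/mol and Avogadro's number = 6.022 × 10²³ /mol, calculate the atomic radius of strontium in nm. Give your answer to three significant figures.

0.215 nm

For an FCC cell (Z = 4), a³ = Z·M/(N_A·ρ) = 4 × 87.62 / (6.022 × 10²³ × 2.590) = 2.247 × 10^-22 cm³, so a = 6.080 × 10^-8 cm = 0.6080 nm.
Atoms touch along the face diagonal, so √2·a = 4r, so r = 0.3536 × a = 0.215 nm.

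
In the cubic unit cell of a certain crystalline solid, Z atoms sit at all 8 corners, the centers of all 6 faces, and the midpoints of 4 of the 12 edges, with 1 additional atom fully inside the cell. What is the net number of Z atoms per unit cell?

6

Corner atoms are shared by 8 cells (1/8 each), face atoms by 2 (1/2 each), edge atoms by 4 (1/4 each), interior atoms are unshared.
Net atoms = 8 × 1/8 + 6 × 1/2 + 4 × 1/4 + 1 = 1 + 3 + 1 + 1 = 6.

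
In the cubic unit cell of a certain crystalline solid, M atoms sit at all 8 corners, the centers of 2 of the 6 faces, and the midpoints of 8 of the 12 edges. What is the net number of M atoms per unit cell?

4

Corner atoms are shared by 8 cells (1/8 each), face atoms by 2 (1/2 each), edge atoms by 4 (1/4 each).
Net atoms = 8 × 1/8 + 2 × 1/2 + 8 × 1/4 = 1 + 1 + 2 = 4.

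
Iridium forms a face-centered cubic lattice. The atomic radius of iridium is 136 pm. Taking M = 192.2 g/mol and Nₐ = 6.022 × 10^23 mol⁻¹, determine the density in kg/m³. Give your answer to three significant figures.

In an FCC lattice, atoms touch along the face diagonal, so √2·a = 4r, giving a = 384.7 pm = 3.847 × 10^-8 cm.
With Z = 4, ρ = Z·M/(N_A·a³) = 4 × 192.2 / (6.022 × 10²³ × 5.692 × 10^-23) = 22.43 g/cm³ = 22400 kg/m³.

22400 kg/m³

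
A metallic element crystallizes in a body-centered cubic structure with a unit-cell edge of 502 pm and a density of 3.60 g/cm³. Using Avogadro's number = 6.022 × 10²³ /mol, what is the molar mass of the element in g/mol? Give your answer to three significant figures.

137 g/mol

A BCC cell has Z = 2 atoms; a = 5.020 × 10^-8 cm.
M = ρ·N_A·a³/Z = 3.60 × 6.022 × 10²³ × 1.265 × 10^-22 / 2 = 137 g/mol.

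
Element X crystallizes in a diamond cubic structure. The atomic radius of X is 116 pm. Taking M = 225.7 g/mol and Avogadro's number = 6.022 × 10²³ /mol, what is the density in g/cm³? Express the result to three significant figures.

In a diamond cubic lattice, nearest neighbors lie along the body diagonal with √3·a = 8r, giving a = 535.8 pm = 5.358 × 10^-8 cm.
With Z = 8, ρ = Z·M/(N_A·a³) = 8 × 225.7 / (6.022 × 10²³ × 1.538 × 10^-22) = 19.49 g/cm³.

19.5 g/cm³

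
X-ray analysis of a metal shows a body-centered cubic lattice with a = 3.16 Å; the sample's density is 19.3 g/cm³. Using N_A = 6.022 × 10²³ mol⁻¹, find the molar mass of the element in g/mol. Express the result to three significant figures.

183 g/mol

A BCC cell has Z = 2 atoms; a = 3.160 × 10^-8 cm.
M = ρ·N_A·a³/Z = 19.3 × 6.022 × 10²³ × 3.155 × 10^-23 / 2 = 183 g/mol.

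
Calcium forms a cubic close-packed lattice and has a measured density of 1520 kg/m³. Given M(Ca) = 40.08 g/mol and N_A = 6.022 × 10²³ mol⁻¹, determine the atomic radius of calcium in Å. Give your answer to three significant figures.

1.98 Å

For an FCC cell (Z = 4), a³ = Z·M/(N_A·ρ) = 4 × 40.08 / (6.022 × 10²³ × 1.520) = 1.751 × 10^-22 cm³, so a = 5.595 × 10^-8 cm = 5.595 Å.
Atoms touch along the face diagonal, so √2·a = 4r, so r = 0.3536 × a = 1.98 Å.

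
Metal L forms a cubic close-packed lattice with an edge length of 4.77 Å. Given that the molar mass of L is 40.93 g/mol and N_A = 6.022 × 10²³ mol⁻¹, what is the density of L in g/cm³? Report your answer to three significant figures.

2.50 g/cm³

An FCC unit cell contains Z = 4 atoms.
Cell volume: a³ = (4.77 Å)³ = (4.770 × 10^-8 cm)³ = 1.085 × 10^-22 cm³.
ρ = Z·M/(N_A·a³) = 4 × 40.93 / (6.022 × 10²³ × 1.085 × 10^-22) = 2.505 g/cm³.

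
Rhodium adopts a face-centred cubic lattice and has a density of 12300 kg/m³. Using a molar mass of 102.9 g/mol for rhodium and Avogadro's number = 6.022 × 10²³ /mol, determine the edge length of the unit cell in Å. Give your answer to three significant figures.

3.82 Å

With Z = 4 atoms per FCC cell, a³ = Z·M/(N_A·ρ) = 4 × 102.9 / (6.022 × 10²³ × 12.30 g/cm³) = 5.557 × 10^-23 cm³.
a = (5.557 × 10^-23)^(1/3) = 3.816 × 10^-8 cm = 3.82 Å.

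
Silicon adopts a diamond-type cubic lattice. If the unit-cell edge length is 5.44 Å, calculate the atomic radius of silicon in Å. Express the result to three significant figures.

1.18 Å

In a diamond cubic lattice, nearest neighbors lie along the body diagonal with √3·a = 8r.
r = √3·a/8 = 1.7321 × 5.44 / 8 = 1.18 Å.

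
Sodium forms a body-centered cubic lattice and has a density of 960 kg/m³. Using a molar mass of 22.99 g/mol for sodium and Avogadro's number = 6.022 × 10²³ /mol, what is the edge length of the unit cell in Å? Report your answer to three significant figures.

4.30 Å

With Z = 2 atoms per BCC cell, a³ = Z·M/(N_A·ρ) = 2 × 22.99 / (6.022 × 10²³ × 0.9600 g/cm³) = 7.953 × 10^-23 cm³.
a = (7.953 × 10^-23)^(1/3) = 4.301 × 10^-8 cm = 4.30 Å.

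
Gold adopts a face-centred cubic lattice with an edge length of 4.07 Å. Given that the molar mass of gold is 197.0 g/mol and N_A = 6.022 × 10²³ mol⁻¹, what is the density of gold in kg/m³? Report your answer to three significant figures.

19400 kg/m³

An FCC unit cell contains Z = 4 atoms.
Cell volume: a³ = (4.07 Å)³ = (4.070 × 10^-8 cm)³ = 6.742 × 10^-23 cm³.
ρ = Z·M/(N_A·a³) = 4 × 197.0 / (6.022 × 10²³ × 6.742 × 10^-23) = 19.41 g/cm³ = 19400 kg/m³.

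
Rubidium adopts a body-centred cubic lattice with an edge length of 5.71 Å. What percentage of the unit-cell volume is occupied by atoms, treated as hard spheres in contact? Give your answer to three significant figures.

68.0%

In a BCC lattice atoms touch along the body diagonal, so √3·a = 4r, so r = 0.4330a = 2.473 Å.
Packing fraction = Z·(4/3)πr³ / a³ = 2 × (4/3)π × (2.473)³ / (5.71)³ = 0.6802 = 68.0%.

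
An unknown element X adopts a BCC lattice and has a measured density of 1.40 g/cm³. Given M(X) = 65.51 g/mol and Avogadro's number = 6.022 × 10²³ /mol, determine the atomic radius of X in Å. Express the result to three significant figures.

2.33 Å

For a BCC cell (Z = 2), a³ = Z·M/(N_A·ρ) = 2 × 65.51 / (6.022 × 10²³ × 1.400) = 1.554 × 10^-22 cm³, so a = 5.376 × 10^-8 cm = 5.376 Å.
Atoms touch along the body diagonal, so √3·a = 4r, so r = 0.4330 × a = 2.33 Å.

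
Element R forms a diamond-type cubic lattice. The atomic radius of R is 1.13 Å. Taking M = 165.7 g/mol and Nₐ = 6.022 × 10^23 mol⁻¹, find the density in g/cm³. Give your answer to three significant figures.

In a diamond cubic lattice, nearest neighbors lie along the body diagonal with √3·a = 8r, giving a = 5.219 Å = 5.219 × 10^-8 cm.
With Z = 8, ρ = Z·M/(N_A·a³) = 8 × 165.7 / (6.022 × 10²³ × 1.422 × 10^-22) = 15.48 g/cm³.

15.5 g/cm³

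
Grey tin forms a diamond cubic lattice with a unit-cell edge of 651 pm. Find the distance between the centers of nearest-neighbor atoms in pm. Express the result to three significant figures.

282 pm

In a diamond cubic structure, nearest neighbors lie along the body diagonal with √3·a = 8r; the nearest-neighbor distance equals 2r = 0.4330·a.
d = 0.4330 × 651 = 282 pm.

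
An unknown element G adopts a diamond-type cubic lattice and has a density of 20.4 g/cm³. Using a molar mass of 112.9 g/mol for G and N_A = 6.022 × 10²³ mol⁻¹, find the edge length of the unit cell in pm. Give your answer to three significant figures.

419 pm

With Z = 8 atoms per diamond cubic cell, a³ = Z·M/(N_A·ρ) = 8 × 112.9 / (6.022 × 10²³ × 20.40 g/cm³) = 7.352 × 10^-23 cm³.
a = (7.352 × 10^-23)^(1/3) = 4.189 × 10^-8 cm = 419 pm.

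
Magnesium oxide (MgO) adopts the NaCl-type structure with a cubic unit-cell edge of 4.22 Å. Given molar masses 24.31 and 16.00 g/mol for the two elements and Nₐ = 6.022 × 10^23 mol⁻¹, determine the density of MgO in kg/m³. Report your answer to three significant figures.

3560 kg/m³

The NaCl-type structure contains Z = 4 formula units per cell; M(MgO) = 24.31 + 16.00 = 40.31 g/mol.
a³ = (4.220 × 10^-8 cm)³ = 7.515 × 10^-23 cm³.
ρ = 4 × 40.31 / (6.022 × 10²³ × 7.515 × 10^-23) = 3.563 g/cm³ = 3560 kg/m³.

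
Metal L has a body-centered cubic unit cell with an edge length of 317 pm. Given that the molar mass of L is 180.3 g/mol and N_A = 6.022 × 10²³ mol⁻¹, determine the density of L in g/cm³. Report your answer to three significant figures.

18.8 g/cm³

A BCC unit cell contains Z = 2 atoms.
Cell volume: a³ = (317 pm)³ = (3.170 × 10^-8 cm)³ = 3.186 × 10^-23 cm³.
ρ = Z·M/(N_A·a³) = 2 × 180.3 / (6.022 × 10²³ × 3.186 × 10^-23) = 18.80 g/cm³.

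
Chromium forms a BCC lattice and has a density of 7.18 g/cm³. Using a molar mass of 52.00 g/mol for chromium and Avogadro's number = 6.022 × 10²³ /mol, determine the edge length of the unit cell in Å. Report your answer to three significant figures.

2.89 Å

With Z = 2 atoms per BCC cell, a³ = Z·M/(N_A·ρ) = 2 × 52.00 / (6.022 × 10²³ × 7.180 g/cm³) = 2.405 × 10^-23 cm³.
a = (2.405 × 10^-23)^(1/3) = 2.887 × 10^-8 cm = 2.89 Å.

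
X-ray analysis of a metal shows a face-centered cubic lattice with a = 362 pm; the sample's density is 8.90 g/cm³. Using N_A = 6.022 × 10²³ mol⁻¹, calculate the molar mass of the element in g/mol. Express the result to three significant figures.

An FCC cell has Z = 4 atoms; a = 3.620 × 10^-8 cm.
M = ρ·N_A·a³/Z = 8.90 × 6.022 × 10²³ × 4.744 × 10^-23 / 4 = 63.6 g/mol.

63.6 g/mol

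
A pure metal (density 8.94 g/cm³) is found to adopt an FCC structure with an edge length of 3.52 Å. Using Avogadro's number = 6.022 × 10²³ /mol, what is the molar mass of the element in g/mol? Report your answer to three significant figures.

58.7 g/mol

An FCC cell has Z = 4 atoms; a = 3.520 × 10^-8 cm.
M = ρ·N_A·a³/Z = 8.94 × 6.022 × 10²³ × 4.361 × 10^-23 / 4 = 58.7 g/mol.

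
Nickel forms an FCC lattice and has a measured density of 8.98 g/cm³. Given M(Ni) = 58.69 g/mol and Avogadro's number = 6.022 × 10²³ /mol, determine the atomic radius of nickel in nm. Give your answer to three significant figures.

For an FCC cell (Z = 4), a³ = Z·M/(N_A·ρ) = 4 × 58.69 / (6.022 × 10²³ × 8.980) = 4.341 × 10^-23 cm³, so a = 3.515 × 10^-8 cm = 0.3515 nm.
Atoms touch along the face diagonal, so √2·a = 4r, so r = 0.3536 × a = 0.124 nm.

0.124 nm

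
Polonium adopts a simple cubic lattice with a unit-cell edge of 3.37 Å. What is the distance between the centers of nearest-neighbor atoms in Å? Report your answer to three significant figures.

In a simple cubic structure, atoms touch along the cell edge, so a = 2r; the nearest-neighbor distance equals 2r = 1.000·a.
d = 1.000 × 3.37 = 3.37 Å.

3.37 Å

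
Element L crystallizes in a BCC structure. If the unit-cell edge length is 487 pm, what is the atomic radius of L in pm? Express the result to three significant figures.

In a BCC lattice, atoms touch along the body diagonal, so √3·a = 4r.
r = √3·a/4 = 1.7321 × 487 / 4 = 211 pm.

211 pm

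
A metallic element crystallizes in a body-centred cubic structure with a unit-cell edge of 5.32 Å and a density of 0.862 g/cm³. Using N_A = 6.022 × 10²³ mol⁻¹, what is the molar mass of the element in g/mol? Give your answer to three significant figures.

39.1 g/mol

A BCC cell has Z = 2 atoms; a = 5.320 × 10^-8 cm.
M = ρ·N_A·a³/Z = 0.862 × 6.022 × 10²³ × 1.506 × 10^-22 / 2 = 39.1 g/mol.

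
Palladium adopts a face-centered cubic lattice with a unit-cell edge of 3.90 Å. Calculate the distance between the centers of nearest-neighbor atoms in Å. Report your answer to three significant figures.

In an FCC structure, atoms touch along the face diagonal, so √2·a = 4r; the nearest-neighbor distance equals 2r = 0.7071·a.
d = 0.7071 × 3.90 = 2.76 Å.

2.76 Å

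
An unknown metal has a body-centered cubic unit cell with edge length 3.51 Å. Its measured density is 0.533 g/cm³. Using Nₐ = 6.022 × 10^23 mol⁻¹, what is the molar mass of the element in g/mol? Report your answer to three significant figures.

A BCC cell has Z = 2 atoms; a = 3.510 × 10^-8 cm.
M = ρ·N_A·a³/Z = 0.533 × 6.022 × 10²³ × 4.324 × 10^-23 / 2 = 6.94 g/mol.

6.94 g/mol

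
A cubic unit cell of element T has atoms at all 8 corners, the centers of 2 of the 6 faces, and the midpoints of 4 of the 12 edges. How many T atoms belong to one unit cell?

Corner atoms are shared by 8 cells (1/8 each), face atoms by 2 (1/2 each), edge atoms by 4 (1/4 each).
Net atoms = 8 × 1/8 + 2 × 1/2 + 4 × 1/4 = 1 + 1 + 1 = 3.

3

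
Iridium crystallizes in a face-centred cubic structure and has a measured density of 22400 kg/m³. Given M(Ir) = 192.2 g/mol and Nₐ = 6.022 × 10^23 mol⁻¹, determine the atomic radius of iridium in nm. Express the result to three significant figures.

For an FCC cell (Z = 4), a³ = Z·M/(N_A·ρ) = 4 × 192.2 / (6.022 × 10²³ × 22.40) = 5.699 × 10^-23 cm³, so a = 3.848 × 10^-8 cm = 0.3848 nm.
Atoms touch along the face diagonal, so √2·a = 4r, so r = 0.3536 × a = 0.136 nm.

0.136 nm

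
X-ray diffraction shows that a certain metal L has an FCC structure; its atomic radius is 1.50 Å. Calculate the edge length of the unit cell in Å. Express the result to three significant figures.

In an FCC lattice, atoms touch along the face diagonal, so √2·a = 4r.
a = 4r/√2 = 4 × 1.50 / 1.4142 = 4.24 Å.

4.24 Å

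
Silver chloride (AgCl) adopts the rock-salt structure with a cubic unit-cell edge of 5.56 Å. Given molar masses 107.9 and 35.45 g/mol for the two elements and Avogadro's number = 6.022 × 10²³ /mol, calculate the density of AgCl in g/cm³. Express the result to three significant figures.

5.54 g/cm³

The rock-salt structure contains Z = 4 formula units per cell; M(AgCl) = 107.9 + 35.45 = 143.35 g/mol.
a³ = (5.560 × 10^-8 cm)³ = 1.719 × 10^-22 cm³.
ρ = 4 × 143.35 / (6.022 × 10²³ × 1.719 × 10^-22) = 5.540 g/cm³.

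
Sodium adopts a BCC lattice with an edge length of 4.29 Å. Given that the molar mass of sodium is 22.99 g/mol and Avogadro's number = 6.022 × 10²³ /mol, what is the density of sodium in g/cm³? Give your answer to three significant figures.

0.967 g/cm³

A BCC unit cell contains Z = 2 atoms.
Cell volume: a³ = (4.29 Å)³ = (4.290 × 10^-8 cm)³ = 7.895 × 10^-23 cm³.
ρ = Z·M/(N_A·a³) = 2 × 22.99 / (6.022 × 10²³ × 7.895 × 10^-23) = 0.9671 g/cm³.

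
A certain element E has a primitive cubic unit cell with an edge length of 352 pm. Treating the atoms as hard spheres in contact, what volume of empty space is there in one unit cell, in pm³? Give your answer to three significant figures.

2.08 × 10^7 pm³

In a simple cubic lattice atoms touch along the cell edge, so a = 2r, so r = 0.5000a = 176.0 pm.
V_cell = a³ = 4.361 × 10^7 pm³; V_atoms = 1 × (4/3)πr³ = 2.284 × 10^7 pm³.
Empty space = 4.361 × 10^7 − 2.284 × 10^7 = 2.08 × 10^7 pm³.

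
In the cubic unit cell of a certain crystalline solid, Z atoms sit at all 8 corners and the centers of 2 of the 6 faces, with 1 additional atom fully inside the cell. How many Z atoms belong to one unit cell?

3

Corner atoms are shared by 8 cells (1/8 each), face atoms by 2 (1/2 each), interior atoms are unshared.
Net atoms = 8 × 1/8 + 2 × 1/2 + 1 = 1 + 1 + 1 = 3.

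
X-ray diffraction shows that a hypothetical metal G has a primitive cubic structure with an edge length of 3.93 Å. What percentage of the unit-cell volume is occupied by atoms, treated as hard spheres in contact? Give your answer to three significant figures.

52.4%

In a simple cubic lattice atoms touch along the cell edge, so a = 2r, so r = 0.5000a = 1.965 Å.
Packing fraction = Z·(4/3)πr³ / a³ = 1 × (4/3)π × (1.965)³ / (3.93)³ = 0.5236 = 52.4%.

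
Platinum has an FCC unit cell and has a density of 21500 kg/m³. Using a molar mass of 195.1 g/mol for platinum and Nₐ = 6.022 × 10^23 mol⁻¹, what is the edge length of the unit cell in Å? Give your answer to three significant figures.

With Z = 4 atoms per FCC cell, a³ = Z·M/(N_A·ρ) = 4 × 195.1 / (6.022 × 10²³ × 21.50 g/cm³) = 6.028 × 10^-23 cm³.
a = (6.028 × 10^-23)^(1/3) = 3.921 × 10^-8 cm = 3.92 Å.

3.92 Å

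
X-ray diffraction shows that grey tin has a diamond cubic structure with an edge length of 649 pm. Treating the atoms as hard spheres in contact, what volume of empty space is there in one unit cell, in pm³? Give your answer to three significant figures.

In a diamond cubic lattice nearest neighbors lie along the body diagonal with √3·a = 8r, so r = 0.2165a = 140.5 pm.
V_cell = a³ = 2.734 × 10^8 pm³; V_atoms = 8 × (4/3)πr³ = 9.297 × 10^7 pm³.
Empty space = 2.734 × 10^8 − 9.297 × 10^7 = 1.80 × 10^8 pm³.

1.80 × 10^8 pm³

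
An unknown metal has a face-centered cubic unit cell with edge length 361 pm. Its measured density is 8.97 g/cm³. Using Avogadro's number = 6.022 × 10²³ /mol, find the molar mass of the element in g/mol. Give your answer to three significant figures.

An FCC cell has Z = 4 atoms; a = 3.610 × 10^-8 cm.
M = ρ·N_A·a³/Z = 8.97 × 6.022 × 10²³ × 4.705 × 10^-23 / 4 = 63.5 g/mol.

63.5 g/mol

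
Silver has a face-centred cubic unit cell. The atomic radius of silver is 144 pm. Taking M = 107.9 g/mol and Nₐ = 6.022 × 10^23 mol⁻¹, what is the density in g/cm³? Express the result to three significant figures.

10.6 g/cm³

In an FCC lattice, atoms touch along the face diagonal, so √2·a = 4r, giving a = 407.3 pm = 4.073 × 10^-8 cm.
With Z = 4, ρ = Z·M/(N_A·a³) = 4 × 107.9 / (6.022 × 10²³ × 6.757 × 10^-23) = 10.61 g/cm³.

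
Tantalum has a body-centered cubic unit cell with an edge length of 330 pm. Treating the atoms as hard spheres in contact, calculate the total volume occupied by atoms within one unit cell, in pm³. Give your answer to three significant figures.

2.44 × 10^7 pm³

In a BCC lattice atoms touch along the body diagonal, so √3·a = 4r, so r = 0.4330a = 142.9 pm.
V_atoms = Z × (4/3)πr³ = 2 × (4/3)π × (142.9)³ = 2.44 × 10^7 pm³.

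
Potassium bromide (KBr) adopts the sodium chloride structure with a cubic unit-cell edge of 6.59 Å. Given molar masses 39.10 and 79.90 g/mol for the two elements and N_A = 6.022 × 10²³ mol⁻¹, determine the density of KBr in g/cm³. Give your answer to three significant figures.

The sodium chloride structure contains Z = 4 formula units per cell; M(KBr) = 39.10 + 79.90 = 119.0 g/mol.
a³ = (6.590 × 10^-8 cm)³ = 2.862 × 10^-22 cm³.
ρ = 4 × 119.0 / (6.022 × 10²³ × 2.862 × 10^-22) = 2.762 g/cm³.

2.76 g/cm³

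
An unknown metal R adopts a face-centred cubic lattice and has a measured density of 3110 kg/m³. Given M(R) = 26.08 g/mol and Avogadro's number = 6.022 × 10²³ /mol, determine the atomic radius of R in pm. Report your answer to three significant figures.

135 pm

For an FCC cell (Z = 4), a³ = Z·M/(N_A·ρ) = 4 × 26.08 / (6.022 × 10²³ × 3.110) = 5.570 × 10^-23 cm³, so a = 3.819 × 10^-8 cm = 381.9 pm.
Atoms touch along the face diagonal, so √2·a = 4r, so r = 0.3536 × a = 135 pm.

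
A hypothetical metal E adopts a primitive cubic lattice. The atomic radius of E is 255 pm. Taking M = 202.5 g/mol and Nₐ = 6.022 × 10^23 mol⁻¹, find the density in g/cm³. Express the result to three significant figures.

2.53 g/cm³

In a simple cubic lattice, atoms touch along the cell edge, so a = 2r, giving a = 510.0 pm = 5.100 × 10^-8 cm.
With Z = 1, ρ = Z·M/(N_A·a³) = 1 × 202.5 / (6.022 × 10²³ × 1.327 × 10^-22) = 2.535 g/cm³.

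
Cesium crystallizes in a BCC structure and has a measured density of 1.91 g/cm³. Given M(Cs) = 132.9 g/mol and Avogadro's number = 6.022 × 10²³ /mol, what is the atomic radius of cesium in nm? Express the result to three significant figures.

0.266 nm

For a BCC cell (Z = 2), a³ = Z·M/(N_A·ρ) = 2 × 132.9 / (6.022 × 10²³ × 1.910) = 2.311 × 10^-22 cm³, so a = 6.137 × 10^-8 cm = 0.6137 nm.
Atoms touch along the body diagonal, so √3·a = 4r, so r = 0.4330 × a = 0.266 nm.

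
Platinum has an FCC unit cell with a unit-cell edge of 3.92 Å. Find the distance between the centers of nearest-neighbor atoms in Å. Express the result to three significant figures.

2.77 Å

In an FCC structure, atoms touch along the face diagonal, so √2·a = 4r; the nearest-neighbor distance equals 2r = 0.7071·a.
d = 0.7071 × 3.92 = 2.77 Å.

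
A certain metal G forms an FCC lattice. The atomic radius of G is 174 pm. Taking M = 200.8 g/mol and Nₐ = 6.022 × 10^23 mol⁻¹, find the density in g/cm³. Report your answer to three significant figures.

In an FCC lattice, atoms touch along the face diagonal, so √2·a = 4r, giving a = 492.1 pm = 4.921 × 10^-8 cm.
With Z = 4, ρ = Z·M/(N_A·a³) = 4 × 200.8 / (6.022 × 10²³ × 1.192 × 10^-22) = 11.19 g/cm³.

11.2 g/cm³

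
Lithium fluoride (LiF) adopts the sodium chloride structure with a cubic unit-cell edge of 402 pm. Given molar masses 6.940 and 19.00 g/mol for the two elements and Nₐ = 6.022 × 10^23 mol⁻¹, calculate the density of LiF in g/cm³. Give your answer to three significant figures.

The sodium chloride structure contains Z = 4 formula units per cell; M(LiF) = 6.940 + 19.00 = 25.94 g/mol.
a³ = (4.020 × 10^-8 cm)³ = 6.496 × 10^-23 cm³.
ρ = 4 × 25.94 / (6.022 × 10²³ × 6.496 × 10^-23) = 2.652 g/cm³.

2.65 g/cm³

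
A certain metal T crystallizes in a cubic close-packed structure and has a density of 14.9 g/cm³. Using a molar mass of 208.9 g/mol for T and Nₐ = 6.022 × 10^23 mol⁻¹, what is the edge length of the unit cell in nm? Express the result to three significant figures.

With Z = 4 atoms per FCC cell, a³ = Z·M/(N_A·ρ) = 4 × 208.9 / (6.022 × 10²³ × 14.90 g/cm³) = 9.313 × 10^-23 cm³.
a = (9.313 × 10^-23)^(1/3) = 4.533 × 10^-8 cm = 0.453 nm.

0.453 nm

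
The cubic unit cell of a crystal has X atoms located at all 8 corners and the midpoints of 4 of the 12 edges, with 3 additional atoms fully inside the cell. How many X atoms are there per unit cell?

5

Corner atoms are shared by 8 cells (1/8 each), edge atoms by 4 (1/4 each), interior atoms are unshared.
Net atoms = 8 × 1/8 + 4 × 1/4 + 3 = 1 + 1 + 3 = 5.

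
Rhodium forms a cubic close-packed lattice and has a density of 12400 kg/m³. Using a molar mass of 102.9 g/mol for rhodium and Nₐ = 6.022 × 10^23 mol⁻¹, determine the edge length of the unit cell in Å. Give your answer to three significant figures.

With Z = 4 atoms per FCC cell, a³ = Z·M/(N_A·ρ) = 4 × 102.9 / (6.022 × 10²³ × 12.40 g/cm³) = 5.512 × 10^-23 cm³.
a = (5.512 × 10^-23)^(1/3) = 3.806 × 10^-8 cm = 3.81 Å.

3.81 Å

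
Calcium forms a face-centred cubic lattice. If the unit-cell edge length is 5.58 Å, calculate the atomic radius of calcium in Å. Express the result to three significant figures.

In an FCC lattice, atoms touch along the face diagonal, so √2·a = 4r.
r = √2·a/4 = 1.4142 × 5.58 / 4 = 1.97 Å.

1.97 Å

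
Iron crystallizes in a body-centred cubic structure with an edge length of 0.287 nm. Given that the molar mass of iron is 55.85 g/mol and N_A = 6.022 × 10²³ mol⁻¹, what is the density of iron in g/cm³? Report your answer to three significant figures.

A BCC unit cell contains Z = 2 atoms.
Cell volume: a³ = (0.287 nm)³ = (2.870 × 10^-8 cm)³ = 2.364 × 10^-23 cm³.
ρ = Z·M/(N_A·a³) = 2 × 55.85 / (6.022 × 10²³ × 2.364 × 10^-23) = 7.846 g/cm³.

7.85 g/cm³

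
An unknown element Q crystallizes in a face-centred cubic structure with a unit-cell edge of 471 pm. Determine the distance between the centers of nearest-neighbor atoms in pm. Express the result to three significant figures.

In an FCC structure, atoms touch along the face diagonal, so √2·a = 4r; the nearest-neighbor distance equals 2r = 0.7071·a.
d = 0.7071 × 471 = 333 pm.

333 pm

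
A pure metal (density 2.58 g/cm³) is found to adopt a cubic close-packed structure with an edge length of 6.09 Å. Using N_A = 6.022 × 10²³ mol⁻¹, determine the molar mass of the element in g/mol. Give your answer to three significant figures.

87.7 g/mol

An FCC cell has Z = 4 atoms; a = 6.090 × 10^-8 cm.
M = ρ·N_A·a³/Z = 2.58 × 6.022 × 10²³ × 2.259 × 10^-22 / 4 = 87.7 g/mol.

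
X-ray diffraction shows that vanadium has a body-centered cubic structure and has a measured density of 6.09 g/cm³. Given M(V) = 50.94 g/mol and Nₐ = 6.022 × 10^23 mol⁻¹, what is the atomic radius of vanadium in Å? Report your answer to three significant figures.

1.31 Å

For a BCC cell (Z = 2), a³ = Z·M/(N_A·ρ) = 2 × 50.94 / (6.022 × 10²³ × 6.090) = 2.778 × 10^-23 cm³, so a = 3.029 × 10^-8 cm = 3.029 Å.
Atoms touch along the body diagonal, so √3·a = 4r, so r = 0.4330 × a = 1.31 Å.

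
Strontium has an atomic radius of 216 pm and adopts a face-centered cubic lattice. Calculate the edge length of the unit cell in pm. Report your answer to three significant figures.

In an FCC lattice, atoms touch along the face diagonal, so √2·a = 4r.
a = 4r/√2 = 4 × 216 / 1.4142 = 611 pm.

611 pm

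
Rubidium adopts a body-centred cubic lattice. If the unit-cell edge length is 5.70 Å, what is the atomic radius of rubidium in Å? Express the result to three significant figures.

In a BCC lattice, atoms touch along the body diagonal, so √3·a = 4r.
r = √3·a/4 = 1.7321 × 5.70 / 4 = 2.47 Å.

2.47 Å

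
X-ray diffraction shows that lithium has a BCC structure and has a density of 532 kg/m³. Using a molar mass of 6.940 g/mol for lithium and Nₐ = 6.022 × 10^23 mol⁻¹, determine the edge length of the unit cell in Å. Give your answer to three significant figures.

3.51 Å

With Z = 2 atoms per BCC cell, a³ = Z·M/(N_A·ρ) = 2 × 6.940 / (6.022 × 10²³ × 0.5320 g/cm³) = 4.332 × 10^-23 cm³.
a = (4.332 × 10^-23)^(1/3) = 3.512 × 10^-8 cm = 3.51 Å.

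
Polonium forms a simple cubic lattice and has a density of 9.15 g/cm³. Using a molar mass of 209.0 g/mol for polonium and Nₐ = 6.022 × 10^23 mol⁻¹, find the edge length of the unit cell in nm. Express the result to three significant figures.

0.336 nm

With Z = 1 atom per simple cubic cell, a³ = Z·M/(N_A·ρ) = 1 × 209.0 / (6.022 × 10²³ × 9.150 g/cm³) = 3.793 × 10^-23 cm³.
a = (3.793 × 10^-23)^(1/3) = 3.360 × 10^-8 cm = 0.336 nm.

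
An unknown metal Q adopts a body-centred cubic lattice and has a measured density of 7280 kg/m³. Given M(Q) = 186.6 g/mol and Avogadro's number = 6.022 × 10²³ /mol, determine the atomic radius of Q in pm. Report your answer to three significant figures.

190 pm

For a BCC cell (Z = 2), a³ = Z·M/(N_A·ρ) = 2 × 186.6 / (6.022 × 10²³ × 7.280) = 8.513 × 10^-23 cm³, so a = 4.399 × 10^-8 cm = 439.9 pm.
Atoms touch along the body diagonal, so √3·a = 4r, so r = 0.4330 × a = 190 pm.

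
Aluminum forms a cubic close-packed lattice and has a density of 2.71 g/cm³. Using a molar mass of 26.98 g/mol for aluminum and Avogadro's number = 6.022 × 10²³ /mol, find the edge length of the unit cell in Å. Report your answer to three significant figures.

With Z = 4 atoms per FCC cell, a³ = Z·M/(N_A·ρ) = 4 × 26.98 / (6.022 × 10²³ × 2.710 g/cm³) = 6.613 × 10^-23 cm³.
a = (6.613 × 10^-23)^(1/3) = 4.044 × 10^-8 cm = 4.04 Å.

4.04 Å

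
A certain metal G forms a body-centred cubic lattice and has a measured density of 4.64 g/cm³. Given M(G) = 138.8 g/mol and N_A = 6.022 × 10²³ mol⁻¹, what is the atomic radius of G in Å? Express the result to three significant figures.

For a BCC cell (Z = 2), a³ = Z·M/(N_A·ρ) = 2 × 138.8 / (6.022 × 10²³ × 4.640) = 9.935 × 10^-23 cm³, so a = 4.631 × 10^-8 cm = 4.631 Å.
Atoms touch along the body diagonal, so √3·a = 4r, so r = 0.4330 × a = 2.01 Å.

2.01 Å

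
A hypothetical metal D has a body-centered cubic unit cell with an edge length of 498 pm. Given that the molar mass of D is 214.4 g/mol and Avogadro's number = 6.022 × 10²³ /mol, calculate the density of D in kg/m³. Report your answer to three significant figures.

A BCC unit cell contains Z = 2 atoms.
Cell volume: a³ = (498 pm)³ = (4.980 × 10^-8 cm)³ = 1.235 × 10^-22 cm³.
ρ = Z·M/(N_A·a³) = 2 × 214.4 / (6.022 × 10²³ × 1.235 × 10^-22) = 5.765 g/cm³ = 5770 kg/m³.

5770 kg/m³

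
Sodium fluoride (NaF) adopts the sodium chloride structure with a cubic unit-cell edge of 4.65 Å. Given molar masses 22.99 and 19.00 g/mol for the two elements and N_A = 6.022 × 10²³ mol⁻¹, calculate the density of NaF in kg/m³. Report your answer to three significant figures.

The sodium chloride structure contains Z = 4 formula units per cell; M(NaF) = 22.99 + 19.00 = 41.99 g/mol.
a³ = (4.650 × 10^-8 cm)³ = 1.005 × 10^-22 cm³.
ρ = 4 × 41.99 / (6.022 × 10²³ × 1.005 × 10^-22) = 2.774 g/cm³ = 2770 kg/m³.

2770 kg/m³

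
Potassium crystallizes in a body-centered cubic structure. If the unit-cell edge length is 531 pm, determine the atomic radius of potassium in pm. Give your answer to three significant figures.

230 pm

In a BCC lattice, atoms touch along the body diagonal, so √3·a = 4r.
r = √3·a/4 = 1.7321 × 531 / 4 = 230 pm.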